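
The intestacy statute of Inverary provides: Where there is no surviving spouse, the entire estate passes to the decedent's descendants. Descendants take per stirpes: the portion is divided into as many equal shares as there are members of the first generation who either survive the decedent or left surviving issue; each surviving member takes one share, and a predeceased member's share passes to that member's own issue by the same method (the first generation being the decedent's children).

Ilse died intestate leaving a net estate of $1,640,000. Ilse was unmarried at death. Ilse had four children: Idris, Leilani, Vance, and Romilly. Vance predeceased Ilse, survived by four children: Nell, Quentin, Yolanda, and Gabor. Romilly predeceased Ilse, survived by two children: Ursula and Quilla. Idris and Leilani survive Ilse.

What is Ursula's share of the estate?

Ursula receives $205,000.

The entire $1,640,000 passes to the descendants.
That amount ($1,640,000) is divided into 4 shares of $410,000: Idris and Leilani each take $410,000; Vance's $410,000 share passes to Vance's issue; Romilly's $410,000 share passes to Romilly's issue.
Vance's share ($410,000) is divided into 4 shares of $102,500: Nell, Quentin, Yolanda, and Gabor each take $102,500.
Romilly's share ($410,000) is divided into 2 shares of $205,000: Ursula and Quilla each take $205,000.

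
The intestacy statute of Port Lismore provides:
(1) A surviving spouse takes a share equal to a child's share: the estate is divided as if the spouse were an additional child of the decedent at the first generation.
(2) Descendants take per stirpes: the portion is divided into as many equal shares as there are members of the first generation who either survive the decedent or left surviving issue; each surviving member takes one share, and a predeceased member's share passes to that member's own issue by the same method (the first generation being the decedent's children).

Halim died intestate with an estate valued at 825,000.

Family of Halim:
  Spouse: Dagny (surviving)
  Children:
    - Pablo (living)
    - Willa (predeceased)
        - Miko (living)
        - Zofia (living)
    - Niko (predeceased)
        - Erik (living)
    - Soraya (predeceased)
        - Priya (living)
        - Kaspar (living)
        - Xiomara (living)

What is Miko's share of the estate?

Miko receives 82,500.

The spouse counts as an additional share at the children's level, so there are 5 primary shares of 165,000. Dagny takes one such share (165,000).
The children's combined portion (660,000) is divided into 4 shares of 165,000: Pablo takes 165,000; Willa's 165,000 share passes to Willa's issue; Niko's 165,000 share passes to Niko's issue; Soraya's 165,000 share passes to Soraya's issue.
Willa's share (165,000) is divided into 2 shares of 82,500: Miko and Zofia each take 82,500.
Niko's share (165,000) passes entirely to Erik.
Soraya's share (165,000) is divided into 3 shares of 55,000: Priya, Kaspar, and Xiomara each take 55,000.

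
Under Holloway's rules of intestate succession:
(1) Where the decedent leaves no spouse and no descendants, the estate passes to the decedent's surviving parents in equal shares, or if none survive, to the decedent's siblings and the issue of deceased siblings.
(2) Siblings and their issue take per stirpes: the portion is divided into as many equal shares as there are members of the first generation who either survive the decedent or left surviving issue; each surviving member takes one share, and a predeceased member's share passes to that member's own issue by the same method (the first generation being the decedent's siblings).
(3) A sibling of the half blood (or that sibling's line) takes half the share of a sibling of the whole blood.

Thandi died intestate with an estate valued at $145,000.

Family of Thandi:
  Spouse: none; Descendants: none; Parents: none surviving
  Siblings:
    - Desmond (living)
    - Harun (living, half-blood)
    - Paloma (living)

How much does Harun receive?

Harun receives $29,000.

The entire $145,000 passes to the siblings and their issue.
Counting each half-blood sibling's line as half a unit, there are 5/2 units in $145,000, so one unit is $58,000. Whole-blood lines (Desmond and Paloma) take $58,000 each; half-blood lines (Harun) take $29,000 each.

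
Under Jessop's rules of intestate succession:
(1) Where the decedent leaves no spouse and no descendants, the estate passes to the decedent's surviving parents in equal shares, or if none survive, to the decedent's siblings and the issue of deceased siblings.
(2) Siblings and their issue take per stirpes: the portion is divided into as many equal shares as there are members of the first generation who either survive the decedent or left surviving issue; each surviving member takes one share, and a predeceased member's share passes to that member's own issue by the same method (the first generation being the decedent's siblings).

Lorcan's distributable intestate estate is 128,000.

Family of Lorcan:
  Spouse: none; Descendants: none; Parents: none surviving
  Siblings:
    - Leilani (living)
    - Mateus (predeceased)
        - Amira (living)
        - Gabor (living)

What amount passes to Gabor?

Gabor receives 32,000.

The entire 128,000 passes to the siblings and their issue.
That amount (128,000) is divided into 2 shares of 64,000: Leilani takes 64,000; Mateus's 64,000 share passes to Mateus's issue.
Mateus's share (64,000) is divided into 2 shares of 32,000: Amira and Gabor each take 32,000.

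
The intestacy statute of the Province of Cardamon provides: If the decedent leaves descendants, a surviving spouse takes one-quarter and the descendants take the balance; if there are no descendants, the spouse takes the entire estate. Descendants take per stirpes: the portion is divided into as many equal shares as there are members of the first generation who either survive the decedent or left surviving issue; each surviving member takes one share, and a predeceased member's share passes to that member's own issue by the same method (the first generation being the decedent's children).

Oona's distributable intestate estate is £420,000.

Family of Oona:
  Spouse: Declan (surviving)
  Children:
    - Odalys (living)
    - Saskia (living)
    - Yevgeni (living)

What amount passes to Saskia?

Saskia receives £105,000.

Declan takes one-quarter of £420,000 = £105,000. The remaining £315,000 passes to the descendants.
The descendants' portion (£315,000) is divided into 3 shares of £105,000: Odalys, Saskia, and Yevgeni each take £105,000.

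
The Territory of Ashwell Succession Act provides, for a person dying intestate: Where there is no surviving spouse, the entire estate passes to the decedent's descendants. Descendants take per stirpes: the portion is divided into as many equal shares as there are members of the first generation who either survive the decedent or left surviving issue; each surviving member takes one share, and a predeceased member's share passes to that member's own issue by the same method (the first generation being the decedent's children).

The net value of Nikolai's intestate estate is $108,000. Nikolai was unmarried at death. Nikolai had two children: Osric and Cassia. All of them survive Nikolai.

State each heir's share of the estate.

The entire $108,000 passes to the descendants.
That amount ($108,000) is divided into 2 shares of $54,000: Osric and Cassia each take $54,000.

Osric: $54,000; Cassia: $54,000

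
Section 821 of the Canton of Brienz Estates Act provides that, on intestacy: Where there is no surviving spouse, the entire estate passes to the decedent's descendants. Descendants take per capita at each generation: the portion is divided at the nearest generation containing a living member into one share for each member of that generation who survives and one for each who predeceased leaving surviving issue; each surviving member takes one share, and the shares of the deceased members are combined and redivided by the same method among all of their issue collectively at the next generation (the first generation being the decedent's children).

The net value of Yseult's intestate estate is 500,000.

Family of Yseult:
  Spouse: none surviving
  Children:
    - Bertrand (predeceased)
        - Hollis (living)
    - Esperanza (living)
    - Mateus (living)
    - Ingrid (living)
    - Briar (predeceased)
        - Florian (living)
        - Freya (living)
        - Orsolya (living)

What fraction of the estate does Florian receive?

The entire 500,000 passes to the descendants.
That amount (500,000) is divided at the children's generation into 5 shares of 100,000. Esperanza, Mateus, and Ingrid each take 100,000. The 2 shares of the deceased (Bertrand and Briar) are combined into a pool of 200,000.
That pool (200,000) is divided at the grandchildren's generation equally among Hollis, Florian, Freya, and Orsolya: 50,000 each.

Florian receives 1/10 of the estate.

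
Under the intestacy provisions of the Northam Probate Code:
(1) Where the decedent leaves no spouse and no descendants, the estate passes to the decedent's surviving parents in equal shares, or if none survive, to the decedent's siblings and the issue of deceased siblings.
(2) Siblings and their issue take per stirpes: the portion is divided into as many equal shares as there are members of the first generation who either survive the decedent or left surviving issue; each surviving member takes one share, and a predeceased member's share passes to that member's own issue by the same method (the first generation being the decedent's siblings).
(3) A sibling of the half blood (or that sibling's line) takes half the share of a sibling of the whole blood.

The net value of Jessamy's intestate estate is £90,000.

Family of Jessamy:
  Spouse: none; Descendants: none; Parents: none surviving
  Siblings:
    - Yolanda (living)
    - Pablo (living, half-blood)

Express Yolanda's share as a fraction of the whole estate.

Yolanda receives 2/3 of the estate.

The entire £90,000 passes to the siblings and their issue.
Counting each half-blood sibling's line as half a unit, there are 3/2 units in £90,000, so one unit is £60,000. Whole-blood lines (Yolanda) take £60,000 each; half-blood lines (Pablo) take £30,000 each.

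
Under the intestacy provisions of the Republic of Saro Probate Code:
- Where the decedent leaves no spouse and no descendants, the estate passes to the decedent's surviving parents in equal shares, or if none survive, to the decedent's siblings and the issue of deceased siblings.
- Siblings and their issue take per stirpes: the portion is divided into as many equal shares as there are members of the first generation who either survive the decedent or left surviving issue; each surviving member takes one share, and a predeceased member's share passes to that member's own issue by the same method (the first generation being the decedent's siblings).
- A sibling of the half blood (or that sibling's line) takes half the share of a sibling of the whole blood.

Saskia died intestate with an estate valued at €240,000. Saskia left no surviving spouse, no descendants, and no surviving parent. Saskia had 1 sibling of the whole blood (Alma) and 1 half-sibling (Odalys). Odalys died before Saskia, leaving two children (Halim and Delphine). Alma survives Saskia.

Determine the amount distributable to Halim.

The entire €240,000 passes to the siblings and their issue.
Counting each half-blood sibling's line as half a unit, there are 3/2 units in €240,000, so one unit is €160,000. Whole-blood lines (Alma) take €160,000 each; half-blood lines (Odalys) take €80,000 each.
Odalys's share (€80,000) is divided into 2 shares of €40,000: Halim and Delphine each take €40,000.

Halim receives €40,000.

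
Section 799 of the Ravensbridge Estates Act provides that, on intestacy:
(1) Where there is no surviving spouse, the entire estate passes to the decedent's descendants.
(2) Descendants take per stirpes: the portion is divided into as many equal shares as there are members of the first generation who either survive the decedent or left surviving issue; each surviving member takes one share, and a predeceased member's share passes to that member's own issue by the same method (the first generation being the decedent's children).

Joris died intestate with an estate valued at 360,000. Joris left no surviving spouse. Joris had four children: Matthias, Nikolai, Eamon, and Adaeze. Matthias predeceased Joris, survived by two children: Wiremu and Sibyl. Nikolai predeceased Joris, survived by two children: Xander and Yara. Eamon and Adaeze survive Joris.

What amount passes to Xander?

The entire 360,000 passes to the descendants.
That amount (360,000) is divided into 4 shares of 90,000: Eamon and Adaeze each take 90,000; Matthias's 90,000 share passes to Matthias's issue; Nikolai's 90,000 share passes to Nikolai's issue.
Matthias's share (90,000) is divided into 2 shares of 45,000: Wiremu and Sibyl each take 45,000.
Nikolai's share (90,000) is divided into 2 shares of 45,000: Xander and Yara each take 45,000.

Xander receives 45,000.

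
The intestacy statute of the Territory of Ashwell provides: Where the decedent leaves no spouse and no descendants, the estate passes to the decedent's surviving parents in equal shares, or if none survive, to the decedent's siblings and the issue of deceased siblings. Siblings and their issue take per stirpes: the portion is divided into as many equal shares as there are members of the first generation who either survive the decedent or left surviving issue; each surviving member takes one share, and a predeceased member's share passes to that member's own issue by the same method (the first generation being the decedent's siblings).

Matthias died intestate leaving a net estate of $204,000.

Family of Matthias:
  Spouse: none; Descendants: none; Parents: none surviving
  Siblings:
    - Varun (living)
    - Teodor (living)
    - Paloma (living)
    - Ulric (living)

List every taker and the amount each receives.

Varun: $51,000; Teodor: $51,000; Paloma: $51,000; Ulric: $51,000

The entire $204,000 passes to the siblings and their issue.
That amount ($204,000) is divided into 4 shares of $51,000: Varun, Teodor, Paloma, and Ulric each take $51,000.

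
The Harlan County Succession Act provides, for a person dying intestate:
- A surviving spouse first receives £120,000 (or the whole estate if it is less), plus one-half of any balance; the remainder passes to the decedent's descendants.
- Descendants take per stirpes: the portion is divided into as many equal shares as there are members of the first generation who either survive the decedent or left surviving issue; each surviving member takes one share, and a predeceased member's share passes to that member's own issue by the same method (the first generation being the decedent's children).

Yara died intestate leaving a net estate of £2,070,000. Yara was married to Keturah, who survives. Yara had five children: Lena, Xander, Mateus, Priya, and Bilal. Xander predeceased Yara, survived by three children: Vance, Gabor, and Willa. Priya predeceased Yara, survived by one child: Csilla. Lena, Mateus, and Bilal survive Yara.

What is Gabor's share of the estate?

Keturah first takes £120,000, leaving a balance of £1,950,000. Keturah then takes one-half of the balance (£975,000), for a total of £1,095,000. The remaining £975,000 passes to the descendants.
The descendants' portion (£975,000) is divided into 5 shares of £195,000: Lena, Mateus, and Bilal each take £195,000; Xander's £195,000 share passes to Xander's issue; Priya's £195,000 share passes to Priya's issue.
Xander's share (£195,000) is divided into 3 shares of £65,000: Vance, Gabor, and Willa each take £65,000.
Priya's share (£195,000) passes entirely to Csilla.

Gabor receives £65,000.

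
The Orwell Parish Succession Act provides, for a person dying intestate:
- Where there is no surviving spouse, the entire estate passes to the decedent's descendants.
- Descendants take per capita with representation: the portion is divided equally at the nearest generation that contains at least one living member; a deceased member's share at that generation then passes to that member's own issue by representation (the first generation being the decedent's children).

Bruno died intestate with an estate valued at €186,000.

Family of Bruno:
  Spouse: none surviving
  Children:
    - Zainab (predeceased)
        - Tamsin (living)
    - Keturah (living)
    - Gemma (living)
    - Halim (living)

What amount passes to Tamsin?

The entire €186,000 passes to the descendants.
That amount (€186,000) is divided into 4 shares of €46,500: Keturah, Gemma, and Halim each take €46,500; Zainab's €46,500 share passes to Zainab's issue.
Zainab's share (€46,500) passes entirely to Tamsin.

Tamsin receives €46,500.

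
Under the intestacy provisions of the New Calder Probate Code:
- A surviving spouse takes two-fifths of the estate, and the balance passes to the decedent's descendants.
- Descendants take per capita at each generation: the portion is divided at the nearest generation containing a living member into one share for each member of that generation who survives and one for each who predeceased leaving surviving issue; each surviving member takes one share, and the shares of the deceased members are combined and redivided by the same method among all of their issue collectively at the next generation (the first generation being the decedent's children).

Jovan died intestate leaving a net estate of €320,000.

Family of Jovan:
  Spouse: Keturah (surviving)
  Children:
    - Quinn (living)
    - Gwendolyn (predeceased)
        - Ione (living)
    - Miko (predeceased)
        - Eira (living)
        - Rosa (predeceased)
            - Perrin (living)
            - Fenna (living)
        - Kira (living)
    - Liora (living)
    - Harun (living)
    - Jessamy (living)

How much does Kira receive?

Keturah takes two-fifths of €320,000 = €128,000. The remaining €192,000 passes to the descendants.
The descendants' portion (€192,000) is divided at the children's generation into 6 shares of €32,000. Quinn, Liora, Harun, and Jessamy each take €32,000. The 2 shares of the deceased (Gwendolyn and Miko) are combined into a pool of €64,000.
That pool (€64,000) is divided at the grandchildren's generation into 4 shares of €16,000. Ione, Eira, and Kira each take €16,000. The remaining share for the deceased Rosa (€16,000) is carried to the next generation.
That pool (€16,000) is divided at the great-grandchildren's generation equally among Perrin and Fenna: €8,000 each.

Kira receives €16,000.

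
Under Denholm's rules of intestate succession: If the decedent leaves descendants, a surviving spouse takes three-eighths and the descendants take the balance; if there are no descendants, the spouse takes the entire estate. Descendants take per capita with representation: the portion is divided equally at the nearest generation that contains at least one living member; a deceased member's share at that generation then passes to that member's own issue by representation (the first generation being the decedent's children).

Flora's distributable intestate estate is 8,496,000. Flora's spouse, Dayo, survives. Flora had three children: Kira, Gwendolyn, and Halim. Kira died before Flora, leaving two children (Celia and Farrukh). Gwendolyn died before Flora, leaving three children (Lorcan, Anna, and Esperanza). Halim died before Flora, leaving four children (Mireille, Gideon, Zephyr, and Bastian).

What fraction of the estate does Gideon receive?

Dayo takes three-eighths of 8,496,000 = 3,186,000. The remaining 5,310,000 passes to the descendants.
No child survives, so the initial division is made at the grandchildren's generation.
The descendants' portion (5,310,000) is divided into 9 shares of 590,000: Celia, Farrukh, Lorcan, Anna, Esperanza, Mireille, Gideon, Zephyr, and Bastian each take 590,000.

Gideon receives 5/72 of the estate.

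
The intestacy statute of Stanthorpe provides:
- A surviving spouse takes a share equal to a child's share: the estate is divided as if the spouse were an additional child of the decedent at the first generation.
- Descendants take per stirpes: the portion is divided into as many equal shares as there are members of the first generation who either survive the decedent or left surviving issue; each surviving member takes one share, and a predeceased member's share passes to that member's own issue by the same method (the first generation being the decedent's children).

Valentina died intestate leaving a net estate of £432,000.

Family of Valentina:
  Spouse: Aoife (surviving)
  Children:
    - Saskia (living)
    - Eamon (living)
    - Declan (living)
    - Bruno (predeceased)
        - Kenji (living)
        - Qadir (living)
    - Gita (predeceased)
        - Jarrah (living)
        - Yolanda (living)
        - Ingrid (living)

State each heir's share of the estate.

The spouse counts as an additional share at the children's level, so there are 6 primary shares of £72,000. Aoife takes one such share (£72,000).
The children's combined portion (£360,000) is divided into 5 shares of £72,000: Saskia, Eamon, and Declan each take £72,000; Bruno's £72,000 share passes to Bruno's issue; Gita's £72,000 share passes to Gita's issue.
Bruno's share (£72,000) is divided into 2 shares of £36,000: Kenji and Qadir each take £36,000.
Gita's share (£72,000) is divided into 3 shares of £24,000: Jarrah, Yolanda, and Ingrid each take £24,000.

Aoife: £72,000; Saskia: £72,000; Eamon: £72,000; Declan: £72,000; Kenji: £36,000; Qadir: £36,000; Jarrah: £24,000; Yolanda: £24,000; Ingrid: £24,000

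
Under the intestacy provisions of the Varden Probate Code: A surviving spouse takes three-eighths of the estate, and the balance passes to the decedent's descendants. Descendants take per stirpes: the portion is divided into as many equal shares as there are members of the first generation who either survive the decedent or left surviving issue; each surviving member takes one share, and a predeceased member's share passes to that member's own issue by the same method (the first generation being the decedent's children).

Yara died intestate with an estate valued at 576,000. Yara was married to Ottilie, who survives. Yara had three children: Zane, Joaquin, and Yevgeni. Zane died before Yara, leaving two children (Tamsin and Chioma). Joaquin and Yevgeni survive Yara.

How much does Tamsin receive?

Tamsin receives 60,000.

Ottilie takes three-eighths of 576,000 = 216,000. The remaining 360,000 passes to the descendants.
The descendants' portion (360,000) is divided into 3 shares of 120,000: Joaquin and Yevgeni each take 120,000; Zane's 120,000 share passes to Zane's issue.
Zane's share (120,000) is divided into 2 shares of 60,000: Tamsin and Chioma each take 60,000.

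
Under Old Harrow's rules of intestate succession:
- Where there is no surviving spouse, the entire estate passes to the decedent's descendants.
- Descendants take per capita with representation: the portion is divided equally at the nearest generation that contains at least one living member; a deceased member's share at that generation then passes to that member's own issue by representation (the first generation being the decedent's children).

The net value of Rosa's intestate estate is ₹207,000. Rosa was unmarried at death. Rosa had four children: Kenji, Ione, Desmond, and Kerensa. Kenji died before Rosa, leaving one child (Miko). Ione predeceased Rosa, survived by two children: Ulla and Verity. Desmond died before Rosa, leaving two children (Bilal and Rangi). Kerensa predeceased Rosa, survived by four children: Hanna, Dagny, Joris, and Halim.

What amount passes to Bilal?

The entire ₹207,000 passes to the descendants.
No child survives, so the initial division is made at the grandchildren's generation.
That amount (₹207,000) is divided into 9 shares of ₹23,000: Miko, Ulla, Verity, Bilal, Rangi, Hanna, Dagny, Joris, and Halim each take ₹23,000.

Bilal receives ₹23,000.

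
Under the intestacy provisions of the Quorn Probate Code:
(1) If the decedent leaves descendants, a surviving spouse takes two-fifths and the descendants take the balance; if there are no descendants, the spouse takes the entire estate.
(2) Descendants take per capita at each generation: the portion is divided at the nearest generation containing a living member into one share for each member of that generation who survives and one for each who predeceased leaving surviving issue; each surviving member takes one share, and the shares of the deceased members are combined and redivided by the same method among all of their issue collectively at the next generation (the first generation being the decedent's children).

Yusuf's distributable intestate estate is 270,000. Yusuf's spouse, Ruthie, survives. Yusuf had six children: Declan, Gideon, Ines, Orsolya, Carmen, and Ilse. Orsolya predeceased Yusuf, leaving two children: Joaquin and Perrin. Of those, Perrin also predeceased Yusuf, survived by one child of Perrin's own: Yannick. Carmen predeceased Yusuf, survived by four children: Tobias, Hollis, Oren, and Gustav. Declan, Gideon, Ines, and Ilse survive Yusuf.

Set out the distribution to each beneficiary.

Ruthie takes two-fifths of 270,000 = 108,000. The remaining 162,000 passes to the descendants.
The descendants' portion (162,000) is divided at the children's generation into 6 shares of 27,000. Declan, Gideon, Ines, and Ilse each take 27,000. The 2 shares of the deceased (Orsolya and Carmen) are combined into a pool of 54,000.
That pool (54,000) is divided at the grandchildren's generation into 6 shares of 9,000. Joaquin, Tobias, Hollis, Oren, and Gustav each take 9,000. The remaining share for the deceased Perrin (9,000) is carried to the next generation.
That pool (9,000) passes entirely to Yannick, the sole taker at the great-grandchildren's generation.

Ruthie: 108,000; Declan: 27,000; Gideon: 27,000; Ines: 27,000; Joaquin: 9,000; Yannick: 9,000; Tobias: 9,000; Hollis: 9,000; Oren: 9,000; Gustav: 9,000; Ilse: 27,000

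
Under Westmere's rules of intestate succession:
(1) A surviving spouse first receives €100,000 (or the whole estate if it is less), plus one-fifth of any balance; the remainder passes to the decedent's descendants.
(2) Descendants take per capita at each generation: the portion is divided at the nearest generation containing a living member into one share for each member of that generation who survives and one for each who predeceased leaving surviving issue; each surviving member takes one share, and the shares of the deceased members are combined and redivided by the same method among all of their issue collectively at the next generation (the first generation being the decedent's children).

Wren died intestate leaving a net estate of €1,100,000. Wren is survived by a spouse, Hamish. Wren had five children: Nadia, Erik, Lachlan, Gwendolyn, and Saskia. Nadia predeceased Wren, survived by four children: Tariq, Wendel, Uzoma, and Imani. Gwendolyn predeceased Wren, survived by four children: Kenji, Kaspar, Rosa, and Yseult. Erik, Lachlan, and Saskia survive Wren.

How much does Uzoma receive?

Uzoma receives €40,000.

Hamish first takes €100,000, leaving a balance of €1,000,000. Hamish then takes one-fifth of the balance (€200,000), for a total of €300,000. The remaining €800,000 passes to the descendants.
The descendants' portion (€800,000) is divided at the children's generation into 5 shares of €160,000. Erik, Lachlan, and Saskia each take €160,000. The 2 shares of the deceased (Nadia and Gwendolyn) are combined into a pool of €320,000.
That pool (€320,000) is divided at the grandchildren's generation equally among Tariq, Wendel, Uzoma, Imani, Kenji, Kaspar, Rosa, and Yseult: €40,000 each.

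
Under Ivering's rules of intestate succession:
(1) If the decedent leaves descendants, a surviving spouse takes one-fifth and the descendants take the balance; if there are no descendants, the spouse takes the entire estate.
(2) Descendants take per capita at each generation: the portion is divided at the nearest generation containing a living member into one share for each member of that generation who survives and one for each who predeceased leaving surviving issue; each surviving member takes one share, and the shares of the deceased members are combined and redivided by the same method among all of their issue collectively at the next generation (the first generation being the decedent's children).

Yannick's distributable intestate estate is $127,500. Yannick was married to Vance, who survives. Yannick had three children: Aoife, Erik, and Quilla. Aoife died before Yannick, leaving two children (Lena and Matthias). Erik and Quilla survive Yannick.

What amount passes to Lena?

Vance takes one-fifth of $127,500 = $25,500. The remaining $102,000 passes to the descendants.
The descendants' portion ($102,000) is divided at the children's generation into 3 shares of $34,000. Erik and Quilla each take $34,000. The remaining share for the deceased Aoife ($34,000) is carried to the next generation.
That pool ($34,000) is divided at the grandchildren's generation equally among Lena and Matthias: $17,000 each.

Lena receives $17,000.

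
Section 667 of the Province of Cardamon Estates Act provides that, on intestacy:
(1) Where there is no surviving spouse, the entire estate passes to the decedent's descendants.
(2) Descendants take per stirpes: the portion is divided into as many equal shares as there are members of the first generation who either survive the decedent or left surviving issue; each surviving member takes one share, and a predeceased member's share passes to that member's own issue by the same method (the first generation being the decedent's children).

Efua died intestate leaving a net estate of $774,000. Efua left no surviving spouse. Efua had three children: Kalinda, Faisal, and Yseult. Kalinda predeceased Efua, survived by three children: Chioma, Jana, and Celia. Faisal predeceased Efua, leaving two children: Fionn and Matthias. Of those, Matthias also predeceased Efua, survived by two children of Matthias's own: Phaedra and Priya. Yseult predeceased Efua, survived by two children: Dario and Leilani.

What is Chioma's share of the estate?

Chioma receives $86,000.

The entire $774,000 passes to the descendants.
That amount ($774,000) is divided into 3 shares of $258,000: Kalinda's $258,000 share passes to Kalinda's issue; Faisal's $258,000 share passes to Faisal's issue; Yseult's $258,000 share passes to Yseult's issue.
Kalinda's share ($258,000) is divided into 3 shares of $86,000: Chioma, Jana, and Celia each take $86,000.
Faisal's share ($258,000) is divided into 2 shares of $129,000: Fionn takes $129,000; Matthias's $129,000 share passes to Matthias's issue.
Matthias's share ($129,000) is divided into 2 shares of $64,500: Phaedra and Priya each take $64,500.
Yseult's share ($258,000) is divided into 2 shares of $129,000: Dario and Leilani each take $129,000.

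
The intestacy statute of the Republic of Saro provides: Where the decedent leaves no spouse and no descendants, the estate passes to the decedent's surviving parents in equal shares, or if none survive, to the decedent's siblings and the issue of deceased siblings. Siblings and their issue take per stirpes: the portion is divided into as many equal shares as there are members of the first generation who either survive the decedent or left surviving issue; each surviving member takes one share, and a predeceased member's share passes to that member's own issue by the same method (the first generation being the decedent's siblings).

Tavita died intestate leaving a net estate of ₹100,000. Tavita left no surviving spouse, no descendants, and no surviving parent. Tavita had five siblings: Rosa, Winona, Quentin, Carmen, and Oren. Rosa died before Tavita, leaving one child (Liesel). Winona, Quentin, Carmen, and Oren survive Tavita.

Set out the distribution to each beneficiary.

Liesel: ₹20,000; Winona: ₹20,000; Quentin: ₹20,000; Carmen: ₹20,000; Oren: ₹20,000

The entire ₹100,000 passes to the siblings and their issue.
That amount (₹100,000) is divided into 5 shares of ₹20,000: Winona, Quentin, Carmen, and Oren each take ₹20,000; Rosa's ₹20,000 share passes to Rosa's issue.
Rosa's share (₹20,000) passes entirely to Liesel.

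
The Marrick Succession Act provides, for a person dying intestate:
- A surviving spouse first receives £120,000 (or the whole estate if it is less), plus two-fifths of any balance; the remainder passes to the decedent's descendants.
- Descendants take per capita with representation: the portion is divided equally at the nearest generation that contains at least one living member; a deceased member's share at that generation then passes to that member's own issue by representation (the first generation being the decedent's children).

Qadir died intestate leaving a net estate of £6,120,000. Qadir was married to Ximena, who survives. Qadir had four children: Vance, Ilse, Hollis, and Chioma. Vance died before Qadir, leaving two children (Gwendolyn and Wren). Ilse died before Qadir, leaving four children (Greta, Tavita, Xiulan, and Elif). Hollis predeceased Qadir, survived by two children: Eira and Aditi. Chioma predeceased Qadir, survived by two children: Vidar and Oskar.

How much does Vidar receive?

Vidar receives £360,000.

Ximena first takes £120,000, leaving a balance of £6,000,000. Ximena then takes two-fifths of the balance (£2,400,000), for a total of £2,520,000. The remaining £3,600,000 passes to the descendants.
No child survives, so the initial division is made at the grandchildren's generation.
The descendants' portion (£3,600,000) is divided into 10 shares of £360,000: Gwendolyn, Wren, Greta, Tavita, Xiulan, Elif, Eira, Aditi, Vidar, and Oskar each take £360,000.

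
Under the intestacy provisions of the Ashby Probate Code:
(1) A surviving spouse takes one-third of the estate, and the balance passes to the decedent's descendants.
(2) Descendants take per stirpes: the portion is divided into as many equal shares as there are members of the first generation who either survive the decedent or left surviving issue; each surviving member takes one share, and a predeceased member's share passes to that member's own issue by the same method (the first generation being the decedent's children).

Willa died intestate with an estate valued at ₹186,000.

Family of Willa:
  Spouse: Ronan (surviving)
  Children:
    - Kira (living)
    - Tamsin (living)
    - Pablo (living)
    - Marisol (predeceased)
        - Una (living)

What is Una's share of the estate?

Ronan takes one-third of ₹186,000 = ₹62,000. The remaining ₹124,000 passes to the descendants.
The descendants' portion (₹124,000) is divided into 4 shares of ₹31,000: Kira, Tamsin, and Pablo each take ₹31,000; Marisol's ₹31,000 share passes to Marisol's issue.
Marisol's share (₹31,000) passes entirely to Una.

Una receives ₹31,000.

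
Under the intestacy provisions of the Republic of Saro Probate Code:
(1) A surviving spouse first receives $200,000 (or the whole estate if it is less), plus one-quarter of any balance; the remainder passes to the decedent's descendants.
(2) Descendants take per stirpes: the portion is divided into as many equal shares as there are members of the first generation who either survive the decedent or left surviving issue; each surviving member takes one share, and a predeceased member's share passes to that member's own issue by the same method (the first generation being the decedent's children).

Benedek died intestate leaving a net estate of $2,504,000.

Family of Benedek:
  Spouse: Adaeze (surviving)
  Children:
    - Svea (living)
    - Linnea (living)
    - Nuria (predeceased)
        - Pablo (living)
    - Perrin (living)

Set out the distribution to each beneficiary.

Adaeze: $776,000; Svea: $432,000; Linnea: $432,000; Pablo: $432,000; Perrin: $432,000

Adaeze first takes $200,000, leaving a balance of $2,304,000. Adaeze then takes one-quarter of the balance ($576,000), for a total of $776,000. The remaining $1,728,000 passes to the descendants.
The descendants' portion ($1,728,000) is divided into 4 shares of $432,000: Svea, Linnea, and Perrin each take $432,000; Nuria's $432,000 share passes to Nuria's issue.
Nuria's share ($432,000) passes entirely to Pablo.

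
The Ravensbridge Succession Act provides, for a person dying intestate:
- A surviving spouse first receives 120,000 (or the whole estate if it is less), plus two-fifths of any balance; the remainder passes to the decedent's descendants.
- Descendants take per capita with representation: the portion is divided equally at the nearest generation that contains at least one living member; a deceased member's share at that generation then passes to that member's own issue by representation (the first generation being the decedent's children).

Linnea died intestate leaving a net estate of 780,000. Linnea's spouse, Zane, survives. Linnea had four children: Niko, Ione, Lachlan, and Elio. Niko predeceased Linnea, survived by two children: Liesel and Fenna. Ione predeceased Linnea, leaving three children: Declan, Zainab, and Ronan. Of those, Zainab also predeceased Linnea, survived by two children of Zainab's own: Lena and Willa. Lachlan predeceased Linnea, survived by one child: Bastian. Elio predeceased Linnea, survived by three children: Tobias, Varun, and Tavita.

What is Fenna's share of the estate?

Fenna receives 44,000.

Zane first takes 120,000, leaving a balance of 660,000. Zane then takes two-fifths of the balance (264,000), for a total of 384,000. The remaining 396,000 passes to the descendants.
No child survives, so the initial division is made at the grandchildren's generation.
The descendants' portion (396,000) is divided into 9 shares of 44,000: Liesel, Fenna, Declan, Ronan, Bastian, Tobias, Varun, and Tavita each take 44,000; Zainab's 44,000 share passes to Zainab's issue.
Zainab's share (44,000) is divided into 2 shares of 22,000: Lena and Willa each take 22,000.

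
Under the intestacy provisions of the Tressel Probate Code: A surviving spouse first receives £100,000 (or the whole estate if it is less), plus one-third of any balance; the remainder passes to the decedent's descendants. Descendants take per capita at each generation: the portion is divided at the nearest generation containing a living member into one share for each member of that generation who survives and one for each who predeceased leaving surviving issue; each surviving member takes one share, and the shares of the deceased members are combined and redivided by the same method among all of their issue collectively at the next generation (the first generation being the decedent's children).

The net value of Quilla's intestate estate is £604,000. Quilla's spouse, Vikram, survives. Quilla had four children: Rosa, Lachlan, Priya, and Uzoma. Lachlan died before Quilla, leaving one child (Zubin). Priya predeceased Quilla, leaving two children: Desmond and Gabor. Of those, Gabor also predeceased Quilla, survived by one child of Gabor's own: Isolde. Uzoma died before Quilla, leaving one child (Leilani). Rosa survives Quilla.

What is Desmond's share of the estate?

Vikram first takes £100,000, leaving a balance of £504,000. Vikram then takes one-third of the balance (£168,000), for a total of £268,000. The remaining £336,000 passes to the descendants.
The descendants' portion (£336,000) is divided at the children's generation into 4 shares of £84,000. Rosa takes £84,000. The 3 shares of the deceased (Lachlan, Priya, and Uzoma) are combined into a pool of £252,000.
That pool (£252,000) is divided at the grandchildren's generation into 4 shares of £63,000. Zubin, Desmond, and Leilani each take £63,000. The remaining share for the deceased Gabor (£63,000) is carried to the next generation.
That pool (£63,000) passes entirely to Isolde, the sole taker at the great-grandchildren's generation.

Desmond receives £63,000.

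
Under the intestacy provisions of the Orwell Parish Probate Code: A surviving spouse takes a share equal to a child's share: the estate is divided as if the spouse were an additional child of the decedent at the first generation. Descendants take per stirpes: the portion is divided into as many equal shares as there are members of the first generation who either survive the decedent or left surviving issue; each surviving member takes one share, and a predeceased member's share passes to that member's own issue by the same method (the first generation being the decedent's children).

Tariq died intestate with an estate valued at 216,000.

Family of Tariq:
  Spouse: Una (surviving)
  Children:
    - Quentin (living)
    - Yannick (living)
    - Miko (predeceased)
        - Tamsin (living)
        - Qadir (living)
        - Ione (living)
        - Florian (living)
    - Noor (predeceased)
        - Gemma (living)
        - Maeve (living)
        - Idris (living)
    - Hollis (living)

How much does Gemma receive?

Gemma receives 12,000.

The spouse counts as an additional share at the children's level, so there are 6 primary shares of 36,000. Una takes one such share (36,000).
The children's combined portion (180,000) is divided into 5 shares of 36,000: Quentin, Yannick, and Hollis each take 36,000; Miko's 36,000 share passes to Miko's issue; Noor's 36,000 share passes to Noor's issue.
Miko's share (36,000) is divided into 4 shares of 9,000: Tamsin, Qadir, Ione, and Florian each take 9,000.
Noor's share (36,000) is divided into 3 shares of 12,000: Gemma, Maeve, and Idris each take 12,000.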